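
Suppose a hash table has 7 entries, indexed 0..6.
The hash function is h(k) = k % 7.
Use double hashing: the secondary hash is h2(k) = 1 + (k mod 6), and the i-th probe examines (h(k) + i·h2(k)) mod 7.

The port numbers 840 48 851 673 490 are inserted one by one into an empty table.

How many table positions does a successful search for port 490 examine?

840 hashes to 0; slot 0 is free => place at 0.
48 hashes to 6; slot 6 is free => place at 6.
851 hashes to 4; slot 4 is free => place at 4.
673 hashes to 1; slot 1 is free => place at 1.
490 hashes to 0, h2=5; 0 taken => place at 5.
Table: [840, 673, _, _, 851, 490, 48]
Lookup 490: h=0, h2=5, probe 0,5 → found at 5.

2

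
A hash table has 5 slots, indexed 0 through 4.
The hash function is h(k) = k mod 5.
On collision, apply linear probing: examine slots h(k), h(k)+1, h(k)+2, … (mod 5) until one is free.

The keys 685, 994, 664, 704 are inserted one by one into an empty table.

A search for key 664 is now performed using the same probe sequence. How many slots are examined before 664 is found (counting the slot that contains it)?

3

685: h=0 => slot 0
994: h=4 => slot 4
664: h=4, probe 4,0,1 => slot 1
704: h=4, probe 4,0,1,2 => slot 2
Table: [685, 664, 704, -, 994]
Lookup 664: h=4, probe 4,0,1 → found at 1.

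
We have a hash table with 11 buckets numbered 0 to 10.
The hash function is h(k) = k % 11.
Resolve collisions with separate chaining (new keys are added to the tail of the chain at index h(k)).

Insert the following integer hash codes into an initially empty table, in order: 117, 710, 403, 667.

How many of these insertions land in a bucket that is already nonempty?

2

Insert 117: h=7, bucket 7 empty -> new chain.
Insert 710: h=6, bucket 6 empty -> new chain.
Insert 403: h=7, bucket 7 nonempty -> append to chain.
Insert 667: h=7, bucket 7 nonempty -> append to chain.
Final buckets:
0: _
1: _
2: _
3: _
4: _
5: _
6: 710
7: 117 -> 403 -> 667
8: _
9: _
10: _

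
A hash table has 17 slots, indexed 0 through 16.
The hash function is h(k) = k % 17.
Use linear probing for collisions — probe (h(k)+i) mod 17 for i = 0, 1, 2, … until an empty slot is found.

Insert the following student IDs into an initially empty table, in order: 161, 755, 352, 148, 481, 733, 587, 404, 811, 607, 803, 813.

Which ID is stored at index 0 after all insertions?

813

161: h=8 -> slot 8
755: h=7 -> slot 7
352: h=12 -> slot 12
148: h=12, probe 12,13 -> slot 13
481: h=5 -> slot 5
733: h=2 -> slot 2
587: h=9 -> slot 9
404: h=13, probe 13,14 -> slot 14
811: h=12, probe 12,13,14,15 -> slot 15
607: h=12, probe 12,13,14,15,16 -> slot 16
803: h=4 -> slot 4
813: h=14, probe 14,15,16,0 -> slot 0
Table: [813, -, 733, -, 803, 481, -, 755, 161, 587, -, -, 352, 148, 404, 811, 607]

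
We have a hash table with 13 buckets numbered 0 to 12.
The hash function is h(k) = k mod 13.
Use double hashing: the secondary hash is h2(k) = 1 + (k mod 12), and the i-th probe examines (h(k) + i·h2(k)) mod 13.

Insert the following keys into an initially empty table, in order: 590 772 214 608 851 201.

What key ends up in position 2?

590 hashes to 5; slot 5 is free → place at 5.
772 hashes to 5, h2=5; 5 taken → place at 10.
214 hashes to 6; slot 6 is free → place at 6.
608 hashes to 10, h2=9; 10,6 taken → place at 2.
851 hashes to 6, h2=12; 6,5 taken → place at 4.
201 hashes to 6, h2=10; 6 taken → place at 3.
Table: [_, _, 608, 201, 851, 590, 214, _, _, _, 772, _, _]

608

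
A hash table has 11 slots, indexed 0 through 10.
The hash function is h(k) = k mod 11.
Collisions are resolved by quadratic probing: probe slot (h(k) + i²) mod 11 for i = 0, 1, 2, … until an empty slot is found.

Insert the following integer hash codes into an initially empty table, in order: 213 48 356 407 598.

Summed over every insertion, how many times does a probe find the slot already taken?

213 hashes to 4; slot 4 is free → place at 4.
48 hashes to 4; 4 taken → place at 5.
356 hashes to 4; 4,5 taken → place at 8.
407 hashes to 0; slot 0 is free → place at 0.
598 hashes to 4; 4,5,8 taken → place at 2.
Table: [407, ∅, 598, ∅, 213, 48, ∅, ∅, 356, ∅, ∅]

6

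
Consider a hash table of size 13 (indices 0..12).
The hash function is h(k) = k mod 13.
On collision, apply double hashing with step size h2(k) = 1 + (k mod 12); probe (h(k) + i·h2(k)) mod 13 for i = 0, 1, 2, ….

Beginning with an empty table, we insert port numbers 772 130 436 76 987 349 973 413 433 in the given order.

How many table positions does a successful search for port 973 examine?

Insert 772: h=5, slot 5 empty => index 5.
Insert 130: h=0, slot 0 empty => index 0.
Insert 436: h=7, slot 7 empty => index 7.
Insert 76: h=11, slot 11 empty => index 11.
Insert 987: h=12, slot 12 empty => index 12.
Insert 349: h=11, h2=2, slots 11,0 occupied => index 2.
Insert 973: h=11, h2=2, slots 11,0,2 occupied => index 4.
Insert 413: h=10, slot 10 empty => index 10.
Insert 433: h=4, h2=2, slot 4 occupied => index 6.
Table: [130, ., 349, ., 973, 772, 433, 436, ., ., 413, 76, 987]
Lookup 973: h=11, h2=2, probe 11,0,2,4 → found at 4.

4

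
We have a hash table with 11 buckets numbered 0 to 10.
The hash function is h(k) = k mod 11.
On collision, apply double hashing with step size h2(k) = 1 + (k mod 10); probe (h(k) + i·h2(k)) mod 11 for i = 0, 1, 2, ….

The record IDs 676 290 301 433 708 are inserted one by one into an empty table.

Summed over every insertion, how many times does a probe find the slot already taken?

676: h=5 → slot 5
290: h=4 → slot 4
301: h=4, h2=2, probe 4,6 → slot 6
433: h=4, h2=4, probe 4,8 → slot 8
708: h=4, h2=9, probe 4,2 → slot 2
Table: [—, —, 708, —, 290, 676, 301, —, 433, —, —]

3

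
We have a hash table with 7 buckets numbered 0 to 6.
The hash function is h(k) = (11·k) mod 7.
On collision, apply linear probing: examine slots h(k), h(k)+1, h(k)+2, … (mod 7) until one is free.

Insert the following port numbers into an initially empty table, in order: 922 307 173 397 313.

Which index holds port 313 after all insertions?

922: h=6 => slot 6
307: h=3 => slot 3
173: h=6, probe 6,0 => slot 0
397: h=6, probe 6,0,1 => slot 1
313: h=6, probe 6,0,1,2 => slot 2
Table: [173, 397, 313, 307, —, —, 922]

2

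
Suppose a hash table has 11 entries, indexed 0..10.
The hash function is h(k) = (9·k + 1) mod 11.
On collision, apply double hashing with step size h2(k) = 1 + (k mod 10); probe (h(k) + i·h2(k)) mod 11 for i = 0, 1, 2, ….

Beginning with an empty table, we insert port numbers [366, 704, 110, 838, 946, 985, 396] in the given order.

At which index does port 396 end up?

7

Insert 366: h=6, slot 6 empty => index 6.
Insert 704: h=1, slot 1 empty => index 1.
Insert 110: h=1, h2=1, slot 1 occupied => index 2.
Insert 838: h=8, slot 8 empty => index 8.
Insert 946: h=1, h2=7, slots 1,8 occupied => index 4.
Insert 985: h=0, slot 0 empty => index 0.
Insert 396: h=1, h2=7, slots 1,8,4,0 occupied => index 7.
Table: [985, 704, 110, -, 946, -, 366, 396, 838, -, -]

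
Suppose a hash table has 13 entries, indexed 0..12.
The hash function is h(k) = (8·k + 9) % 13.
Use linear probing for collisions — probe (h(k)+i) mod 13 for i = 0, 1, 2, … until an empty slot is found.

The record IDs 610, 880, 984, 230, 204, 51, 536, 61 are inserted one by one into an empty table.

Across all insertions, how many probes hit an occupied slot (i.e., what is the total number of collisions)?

610 hashes to 1; slot 1 is free => place at 1.
880 hashes to 3; slot 3 is free => place at 3.
984 hashes to 3; 3 taken => place at 4.
230 hashes to 3; 3,4 taken => place at 5.
204 hashes to 3; 3,4,5 taken => place at 6.
51 hashes to 1; 1 taken => place at 2.
536 hashes to 7; slot 7 is free => place at 7.
61 hashes to 3; 3,4,5,6,7 taken => place at 8.
Table: [_, 610, 51, 880, 984, 230, 204, 536, 61, _, _, _, _]

12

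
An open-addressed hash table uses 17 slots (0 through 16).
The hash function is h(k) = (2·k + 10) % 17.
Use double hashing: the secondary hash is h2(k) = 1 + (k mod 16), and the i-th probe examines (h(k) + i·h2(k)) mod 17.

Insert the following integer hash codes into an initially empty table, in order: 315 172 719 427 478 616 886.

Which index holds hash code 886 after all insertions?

4

315: h=11 → slot 11
172: h=14 → slot 14
719: h=3 → slot 3
427: h=14, h2=12, probe 14,9 → slot 9
478: h=14, h2=15, probe 14,12 → slot 12
616: h=1 → slot 1
886: h=14, h2=7, probe 14,4 → slot 4
Table: [∅, 616, ∅, 719, 886, ∅, ∅, ∅, ∅, 427, ∅, 315, 478, ∅, 172, ∅, ∅]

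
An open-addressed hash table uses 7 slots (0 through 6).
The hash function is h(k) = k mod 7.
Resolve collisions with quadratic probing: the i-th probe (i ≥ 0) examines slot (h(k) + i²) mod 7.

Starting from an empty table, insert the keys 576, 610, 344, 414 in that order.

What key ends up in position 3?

576 hashes to 2; slot 2 is free -> place at 2.
610 hashes to 1; slot 1 is free -> place at 1.
344 hashes to 1; 1,2 taken -> place at 5.
414 hashes to 1; 1,2,5 taken -> place at 3.
Table: [—, 610, 576, 414, —, 344, —]

414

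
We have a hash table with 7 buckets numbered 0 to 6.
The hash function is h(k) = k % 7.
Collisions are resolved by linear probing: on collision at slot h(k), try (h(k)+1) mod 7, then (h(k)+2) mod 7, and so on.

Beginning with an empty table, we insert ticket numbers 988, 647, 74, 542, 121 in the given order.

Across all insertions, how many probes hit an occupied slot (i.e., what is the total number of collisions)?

Insert 988: h=1, slot 1 empty → index 1.
Insert 647: h=3, slot 3 empty → index 3.
Insert 74: h=4, slot 4 empty → index 4.
Insert 542: h=3, slots 3,4 occupied → index 5.
Insert 121: h=2, slot 2 empty → index 2.
Table: [., 988, 121, 647, 74, 542, .]

2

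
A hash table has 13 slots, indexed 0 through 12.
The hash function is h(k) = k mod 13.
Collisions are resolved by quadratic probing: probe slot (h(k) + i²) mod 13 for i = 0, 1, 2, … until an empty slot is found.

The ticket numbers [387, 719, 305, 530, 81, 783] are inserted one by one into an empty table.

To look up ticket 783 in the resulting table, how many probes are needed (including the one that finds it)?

387: h=10 => slot 10
719: h=4 => slot 4
305: h=6 => slot 6
530: h=10, probe 10,11 => slot 11
81: h=3 => slot 3
783: h=3, probe 3,4,7 => slot 7
Table: [∅, ∅, ∅, 81, 719, ∅, 305, 783, ∅, ∅, 387, 530, ∅]
Lookup 783: h=3, probe 3,4,7 → found at 7.

3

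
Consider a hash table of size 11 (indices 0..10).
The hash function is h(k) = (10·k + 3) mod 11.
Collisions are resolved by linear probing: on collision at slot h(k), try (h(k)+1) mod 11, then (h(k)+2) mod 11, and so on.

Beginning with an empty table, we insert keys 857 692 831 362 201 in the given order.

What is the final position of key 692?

5

857: h=4 → slot 4
692: h=4, probe 4,5 → slot 5
831: h=8 → slot 8
362: h=4, probe 4,5,6 → slot 6
201: h=0 → slot 0
Table: [201, —, —, —, 857, 692, 362, —, 831, —, —]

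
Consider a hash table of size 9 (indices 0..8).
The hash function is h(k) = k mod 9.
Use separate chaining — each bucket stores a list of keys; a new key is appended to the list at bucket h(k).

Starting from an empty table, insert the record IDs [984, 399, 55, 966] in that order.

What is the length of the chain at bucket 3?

3

984 -> bucket 3
399 -> bucket 3 (collision)
55 -> bucket 1
966 -> bucket 3 (collision)
Final buckets:
0: .
1: 55
2: .
3: 984 -> 399 -> 966
4: .
5: .
6: .
7: .
8: .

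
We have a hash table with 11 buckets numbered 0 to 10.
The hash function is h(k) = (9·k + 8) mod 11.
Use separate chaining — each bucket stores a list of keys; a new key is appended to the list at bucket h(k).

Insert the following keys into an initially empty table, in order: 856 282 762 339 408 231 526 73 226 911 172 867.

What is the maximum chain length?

Insert 856: h=1, bucket 1 empty → new chain.
Insert 282: h=5, bucket 5 empty → new chain.
Insert 762: h=2, bucket 2 empty → new chain.
Insert 339: h=1, bucket 1 nonempty → append to chain.
Insert 408: h=6, bucket 6 empty → new chain.
Insert 231: h=8, bucket 8 empty → new chain.
Insert 526: h=1, bucket 1 nonempty → append to chain.
Insert 73: h=5, bucket 5 nonempty → append to chain.
Insert 226: h=7, bucket 7 empty → new chain.
Insert 911: h=1, bucket 1 nonempty → append to chain.
Insert 172: h=5, bucket 5 nonempty → append to chain.
Insert 867: h=1, bucket 1 nonempty → append to chain.
Final buckets:
0: -
1: 856 -> 339 -> 526 -> 911 -> 867
2: 762
3: -
4: -
5: 282 -> 73 -> 172
6: 408
7: 226
8: 231
9: -
10: -

5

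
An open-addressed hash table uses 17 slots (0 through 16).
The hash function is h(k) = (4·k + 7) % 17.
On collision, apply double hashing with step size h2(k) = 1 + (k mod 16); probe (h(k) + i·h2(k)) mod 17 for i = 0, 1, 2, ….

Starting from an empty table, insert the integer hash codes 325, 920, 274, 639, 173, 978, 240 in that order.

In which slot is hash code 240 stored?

325 hashes to 15; slot 15 is free -> place at 15.
920 hashes to 15, h2=9; 15 taken -> place at 7.
274 hashes to 15, h2=3; 15 taken -> place at 1.
639 hashes to 13; slot 13 is free -> place at 13.
173 hashes to 2; slot 2 is free -> place at 2.
978 hashes to 9; slot 9 is free -> place at 9.
240 hashes to 15, h2=1; 15 taken -> place at 16.
Table: [., 274, 173, ., ., ., ., 920, ., 978, ., ., ., 639, ., 325, 240]

16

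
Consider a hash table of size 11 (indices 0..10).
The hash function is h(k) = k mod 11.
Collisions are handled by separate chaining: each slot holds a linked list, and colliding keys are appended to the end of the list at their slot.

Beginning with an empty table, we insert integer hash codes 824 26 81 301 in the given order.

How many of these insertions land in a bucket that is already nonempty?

824 -> bucket 10
26 -> bucket 4
81 -> bucket 4 (collision)
301 -> bucket 4 (collision)
Final buckets:
0: ∅
1: ∅
2: ∅
3: ∅
4: 26 -> 81 -> 301
5: ∅
6: ∅
7: ∅
8: ∅
9: ∅
10: 824

2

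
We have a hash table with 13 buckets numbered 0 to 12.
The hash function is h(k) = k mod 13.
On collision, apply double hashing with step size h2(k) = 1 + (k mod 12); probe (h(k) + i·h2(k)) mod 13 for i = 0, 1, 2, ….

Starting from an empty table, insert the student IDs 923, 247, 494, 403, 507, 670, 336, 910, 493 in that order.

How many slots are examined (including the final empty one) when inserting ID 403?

923: h=0 => slot 0
247: h=0, h2=8, probe 0,8 => slot 8
494: h=0, h2=3, probe 0,3 => slot 3
403: h=0, h2=8, probe 0,8,3,11 => slot 11
507: h=0, h2=4, probe 0,4 => slot 4
670: h=7 => slot 7
336: h=11, h2=1, probe 11,12 => slot 12
910: h=0, h2=11, probe 0,11,9 => slot 9
493: h=12, h2=2, probe 12,1 => slot 1
Table: [923, 493, ∅, 494, 507, ∅, ∅, 670, 247, 910, ∅, 403, 336]

4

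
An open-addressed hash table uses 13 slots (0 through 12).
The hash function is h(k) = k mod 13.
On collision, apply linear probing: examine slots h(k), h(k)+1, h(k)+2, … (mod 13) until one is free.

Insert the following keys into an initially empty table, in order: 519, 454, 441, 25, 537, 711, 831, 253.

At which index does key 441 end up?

519 hashes to 12; slot 12 is free -> place at 12.
454 hashes to 12; 12 taken -> place at 0.
441 hashes to 12; 12,0 taken -> place at 1.
25 hashes to 12; 12,0,1 taken -> place at 2.
537 hashes to 4; slot 4 is free -> place at 4.
711 hashes to 9; slot 9 is free -> place at 9.
831 hashes to 12; 12,0,1,2 taken -> place at 3.
253 hashes to 6; slot 6 is free -> place at 6.
Table: [454, 441, 25, 831, 537, -, 253, -, -, 711, -, -, 519]

1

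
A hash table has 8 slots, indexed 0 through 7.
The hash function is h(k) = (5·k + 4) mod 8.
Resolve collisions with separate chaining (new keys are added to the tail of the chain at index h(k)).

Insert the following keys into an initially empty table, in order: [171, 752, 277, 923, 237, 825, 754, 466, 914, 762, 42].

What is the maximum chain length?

5

Insert 171: h=3, bucket 3 empty -> new chain.
Insert 752: h=4, bucket 4 empty -> new chain.
Insert 277: h=5, bucket 5 empty -> new chain.
Insert 923: h=3, bucket 3 nonempty -> append to chain.
Insert 237: h=5, bucket 5 nonempty -> append to chain.
Insert 825: h=1, bucket 1 empty -> new chain.
Insert 754: h=6, bucket 6 empty -> new chain.
Insert 466: h=6, bucket 6 nonempty -> append to chain.
Insert 914: h=6, bucket 6 nonempty -> append to chain.
Insert 762: h=6, bucket 6 nonempty -> append to chain.
Insert 42: h=6, bucket 6 nonempty -> append to chain.
Final buckets:
0: ∅
1: 825
2: ∅
3: 171 -> 923
4: 752
5: 277 -> 237
6: 754 -> 466 -> 914 -> 762 -> 42
7: ∅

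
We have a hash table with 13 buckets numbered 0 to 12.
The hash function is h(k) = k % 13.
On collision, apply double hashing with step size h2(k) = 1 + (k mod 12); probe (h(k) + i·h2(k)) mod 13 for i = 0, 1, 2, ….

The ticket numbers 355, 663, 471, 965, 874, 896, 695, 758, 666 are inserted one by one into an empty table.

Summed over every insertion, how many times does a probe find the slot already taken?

4

355 hashes to 4; slot 4 is free -> place at 4.
663 hashes to 0; slot 0 is free -> place at 0.
471 hashes to 3; slot 3 is free -> place at 3.
965 hashes to 3, h2=6; 3 taken -> place at 9.
874 hashes to 3, h2=11; 3 taken -> place at 1.
896 hashes to 12; slot 12 is free -> place at 12.
695 hashes to 6; slot 6 is free -> place at 6.
758 hashes to 4, h2=3; 4 taken -> place at 7.
666 hashes to 3, h2=7; 3 taken -> place at 10.
Table: [663, 874, _, 471, 355, _, 695, 758, _, 965, 666, _, 896]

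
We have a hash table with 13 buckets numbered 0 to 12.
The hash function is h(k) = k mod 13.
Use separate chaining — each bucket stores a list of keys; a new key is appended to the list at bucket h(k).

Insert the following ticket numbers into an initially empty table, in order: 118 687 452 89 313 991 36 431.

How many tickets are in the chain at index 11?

2

Insert 118: h=1, bucket 1 empty → new chain.
Insert 687: h=11, bucket 11 empty → new chain.
Insert 452: h=10, bucket 10 empty → new chain.
Insert 89: h=11, bucket 11 nonempty → append to chain.
Insert 313: h=1, bucket 1 nonempty → append to chain.
Insert 991: h=3, bucket 3 empty → new chain.
Insert 36: h=10, bucket 10 nonempty → append to chain.
Insert 431: h=2, bucket 2 empty → new chain.
Final buckets:
0: _
1: 118 -> 313
2: 431
3: 991
4: _
5: _
6: _
7: _
8: _
9: _
10: 452 -> 36
11: 687 -> 89
12: _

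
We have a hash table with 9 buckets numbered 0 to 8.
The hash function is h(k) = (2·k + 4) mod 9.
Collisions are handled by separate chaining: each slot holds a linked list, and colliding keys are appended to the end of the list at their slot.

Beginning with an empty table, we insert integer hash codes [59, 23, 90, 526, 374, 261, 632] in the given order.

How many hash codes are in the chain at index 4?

2

59 → bucket 5
23 → bucket 5 (collision)
90 → bucket 4
526 → bucket 3
374 → bucket 5 (collision)
261 → bucket 4 (collision)
632 → bucket 8
Final buckets:
0: .
1: .
2: .
3: 526
4: 90 -> 261
5: 59 -> 23 -> 374
6: .
7: .
8: 632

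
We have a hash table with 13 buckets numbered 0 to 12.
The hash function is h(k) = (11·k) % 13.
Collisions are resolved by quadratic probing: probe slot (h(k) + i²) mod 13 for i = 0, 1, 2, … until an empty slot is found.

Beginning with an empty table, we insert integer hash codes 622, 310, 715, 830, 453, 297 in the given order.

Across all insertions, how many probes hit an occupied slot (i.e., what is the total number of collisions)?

12

Insert 622: h=4, slot 4 empty → index 4.
Insert 310: h=4, slot 4 occupied → index 5.
Insert 715: h=0, slot 0 empty → index 0.
Insert 830: h=4, slots 4,5 occupied → index 8.
Insert 453: h=4, slots 4,5,8,0 occupied → index 7.
Insert 297: h=4, slots 4,5,8,0,7 occupied → index 3.
Table: [715, ., ., 297, 622, 310, ., 453, 830, ., ., ., .]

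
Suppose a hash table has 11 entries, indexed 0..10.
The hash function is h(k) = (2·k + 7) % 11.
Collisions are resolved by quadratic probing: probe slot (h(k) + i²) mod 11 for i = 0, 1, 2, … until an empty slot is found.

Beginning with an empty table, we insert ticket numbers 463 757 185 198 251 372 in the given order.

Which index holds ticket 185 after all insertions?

463: h=9 -> slot 9
757: h=3 -> slot 3
185: h=3, probe 3,4 -> slot 4
198: h=7 -> slot 7
251: h=3, probe 3,4,7,1 -> slot 1
372: h=3, probe 3,4,7,1,8 -> slot 8
Table: [—, 251, —, 757, 185, —, —, 198, 372, 463, —]

4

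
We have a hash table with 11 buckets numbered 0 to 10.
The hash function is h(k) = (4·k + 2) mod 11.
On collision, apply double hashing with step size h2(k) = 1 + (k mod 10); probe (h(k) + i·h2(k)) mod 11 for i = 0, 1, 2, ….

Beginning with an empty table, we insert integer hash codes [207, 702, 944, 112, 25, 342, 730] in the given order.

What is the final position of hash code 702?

207: h=5 => slot 5
702: h=5, h2=3, probe 5,8 => slot 8
944: h=5, h2=5, probe 5,10 => slot 10
112: h=10, h2=3, probe 10,2 => slot 2
25: h=3 => slot 3
342: h=6 => slot 6
730: h=7 => slot 7
Table: [., ., 112, 25, ., 207, 342, 730, 702, ., 944]

8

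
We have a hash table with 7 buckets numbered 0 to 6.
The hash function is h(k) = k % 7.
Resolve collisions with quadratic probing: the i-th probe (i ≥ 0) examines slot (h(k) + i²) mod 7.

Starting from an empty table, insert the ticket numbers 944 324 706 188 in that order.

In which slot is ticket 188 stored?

944: h=6 → slot 6
324: h=2 → slot 2
706: h=6, probe 6,0 → slot 0
188: h=6, probe 6,0,3 → slot 3
Table: [706, ∅, 324, 188, ∅, ∅, 944]

3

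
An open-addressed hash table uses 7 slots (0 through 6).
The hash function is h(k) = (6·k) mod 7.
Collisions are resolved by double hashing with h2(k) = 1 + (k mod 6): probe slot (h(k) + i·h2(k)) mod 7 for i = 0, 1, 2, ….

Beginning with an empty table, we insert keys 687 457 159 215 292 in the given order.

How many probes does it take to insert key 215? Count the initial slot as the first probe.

687 hashes to 6; slot 6 is free → place at 6.
457 hashes to 5; slot 5 is free → place at 5.
159 hashes to 2; slot 2 is free → place at 2.
215 hashes to 2, h2=6; 2 taken → place at 1.
292 hashes to 2, h2=5; 2 taken → place at 0.
Table: [292, 215, 159, -, -, 457, 687]

2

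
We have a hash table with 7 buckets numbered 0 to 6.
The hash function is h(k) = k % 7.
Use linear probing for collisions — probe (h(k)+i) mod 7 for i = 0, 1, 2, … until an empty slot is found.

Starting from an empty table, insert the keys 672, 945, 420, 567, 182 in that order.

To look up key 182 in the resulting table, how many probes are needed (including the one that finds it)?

Insert 672: h=0, slot 0 empty -> index 0.
Insert 945: h=0, slot 0 occupied -> index 1.
Insert 420: h=0, slots 0,1 occupied -> index 2.
Insert 567: h=0, slots 0,1,2 occupied -> index 3.
Insert 182: h=0, slots 0,1,2,3 occupied -> index 4.
Table: [672, 945, 420, 567, 182, -, -]
Lookup 182: h=0, probe 0,1,2,3,4 → found at 4.

5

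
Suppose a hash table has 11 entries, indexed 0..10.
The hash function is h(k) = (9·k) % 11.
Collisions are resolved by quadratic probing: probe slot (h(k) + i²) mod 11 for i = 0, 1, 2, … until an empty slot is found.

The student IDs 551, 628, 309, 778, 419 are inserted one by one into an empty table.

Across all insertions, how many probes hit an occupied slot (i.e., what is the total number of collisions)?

551 hashes to 9; slot 9 is free → place at 9.
628 hashes to 9; 9 taken → place at 10.
309 hashes to 9; 9,10 taken → place at 2.
778 hashes to 6; slot 6 is free → place at 6.
419 hashes to 9; 9,10,2 taken → place at 7.
Table: [., ., 309, ., ., ., 778, 419, ., 551, 628]

6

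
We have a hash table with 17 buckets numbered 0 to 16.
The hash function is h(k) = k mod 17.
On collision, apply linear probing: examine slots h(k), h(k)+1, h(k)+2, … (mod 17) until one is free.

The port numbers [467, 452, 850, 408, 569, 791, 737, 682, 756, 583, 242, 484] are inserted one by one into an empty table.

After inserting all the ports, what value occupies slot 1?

467 hashes to 8; slot 8 is free → place at 8.
452 hashes to 10; slot 10 is free → place at 10.
850 hashes to 0; slot 0 is free → place at 0.
408 hashes to 0; 0 taken → place at 1.
569 hashes to 8; 8 taken → place at 9.
791 hashes to 9; 9,10 taken → place at 11.
737 hashes to 6; slot 6 is free → place at 6.
682 hashes to 2; slot 2 is free → place at 2.
756 hashes to 8; 8,9,10,11 taken → place at 12.
583 hashes to 5; slot 5 is free → place at 5.
242 hashes to 4; slot 4 is free → place at 4.
484 hashes to 8; 8,9,10,11,12 taken → place at 13.
Table: [850, 408, 682, ∅, 242, 583, 737, ∅, 467, 569, 452, 791, 756, 484, ∅, ∅, ∅]

408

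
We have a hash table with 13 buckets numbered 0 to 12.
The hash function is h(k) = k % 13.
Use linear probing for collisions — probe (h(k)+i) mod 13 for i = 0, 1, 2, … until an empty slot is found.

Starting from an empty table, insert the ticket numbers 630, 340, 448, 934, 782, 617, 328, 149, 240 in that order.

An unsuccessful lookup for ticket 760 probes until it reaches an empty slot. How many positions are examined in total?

7

630: h=6 -> slot 6
340: h=2 -> slot 2
448: h=6, probe 6,7 -> slot 7
934: h=11 -> slot 11
782: h=2, probe 2,3 -> slot 3
617: h=6, probe 6,7,8 -> slot 8
328: h=3, probe 3,4 -> slot 4
149: h=6, probe 6,7,8,9 -> slot 9
240: h=6, probe 6,7,8,9,10 -> slot 10
Table: [., ., 340, 782, 328, ., 630, 448, 617, 149, 240, 934, .]
Lookup 760: h=6, probe 6,7,8,9,10,11,12 → slot 12 empty, not found.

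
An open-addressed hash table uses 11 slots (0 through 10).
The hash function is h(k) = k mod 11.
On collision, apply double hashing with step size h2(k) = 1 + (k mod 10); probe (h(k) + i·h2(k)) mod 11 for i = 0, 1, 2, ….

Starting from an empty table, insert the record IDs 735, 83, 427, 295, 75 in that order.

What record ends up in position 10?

75

735 hashes to 9; slot 9 is free → place at 9.
83 hashes to 6; slot 6 is free → place at 6.
427 hashes to 9, h2=8; 9,6 taken → place at 3.
295 hashes to 9, h2=6; 9 taken → place at 4.
75 hashes to 9, h2=6; 9,4 taken → place at 10.
Table: [_, _, _, 427, 295, _, 83, _, _, 735, 75]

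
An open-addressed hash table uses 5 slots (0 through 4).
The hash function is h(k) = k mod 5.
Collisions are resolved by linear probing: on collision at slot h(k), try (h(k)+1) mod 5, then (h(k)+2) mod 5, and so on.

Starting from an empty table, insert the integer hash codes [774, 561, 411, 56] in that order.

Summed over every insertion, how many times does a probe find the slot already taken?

3

774: h=4 => slot 4
561: h=1 => slot 1
411: h=1, probe 1,2 => slot 2
56: h=1, probe 1,2,3 => slot 3
Table: [∅, 561, 411, 56, 774]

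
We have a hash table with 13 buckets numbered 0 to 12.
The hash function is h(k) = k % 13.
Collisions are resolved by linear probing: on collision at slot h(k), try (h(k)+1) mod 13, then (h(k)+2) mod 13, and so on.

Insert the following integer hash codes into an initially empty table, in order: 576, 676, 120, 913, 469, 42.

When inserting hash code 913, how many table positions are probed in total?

576: h=4 -> slot 4
676: h=0 -> slot 0
120: h=3 -> slot 3
913: h=3, probe 3,4,5 -> slot 5
469: h=1 -> slot 1
42: h=3, probe 3,4,5,6 -> slot 6
Table: [676, 469, -, 120, 576, 913, 42, -, -, -, -, -, -]

3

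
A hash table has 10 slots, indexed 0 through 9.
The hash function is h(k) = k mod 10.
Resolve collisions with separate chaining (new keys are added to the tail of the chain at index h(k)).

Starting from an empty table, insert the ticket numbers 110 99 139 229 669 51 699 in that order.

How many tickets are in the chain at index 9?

110 -> bucket 0
99 -> bucket 9
139 -> bucket 9 (collision)
229 -> bucket 9 (collision)
669 -> bucket 9 (collision)
51 -> bucket 1
699 -> bucket 9 (collision)
Final buckets:
0: 110
1: 51
2: ∅
3: ∅
4: ∅
5: ∅
6: ∅
7: ∅
8: ∅
9: 99 -> 139 -> 229 -> 669 -> 699

5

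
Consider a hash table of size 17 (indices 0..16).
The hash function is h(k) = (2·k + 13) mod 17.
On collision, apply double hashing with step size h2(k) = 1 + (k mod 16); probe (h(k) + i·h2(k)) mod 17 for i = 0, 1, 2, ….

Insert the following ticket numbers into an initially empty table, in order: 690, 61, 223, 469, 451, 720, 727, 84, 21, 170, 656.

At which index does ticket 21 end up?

10

Insert 690: h=16, slot 16 empty => index 16.
Insert 61: h=16, h2=14, slot 16 occupied => index 13.
Insert 223: h=0, slot 0 empty => index 0.
Insert 469: h=16, h2=6, slot 16 occupied => index 5.
Insert 451: h=14, slot 14 empty => index 14.
Insert 720: h=8, slot 8 empty => index 8.
Insert 727: h=5, h2=8, slots 5,13 occupied => index 4.
Insert 84: h=11, slot 11 empty => index 11.
Insert 21: h=4, h2=6, slot 4 occupied => index 10.
Insert 170: h=13, h2=11, slot 13 occupied => index 7.
Insert 656: h=16, h2=1, slots 16,0 occupied => index 1.
Table: [223, 656, —, —, 727, 469, —, 170, 720, —, 21, 84, —, 61, 451, —, 690]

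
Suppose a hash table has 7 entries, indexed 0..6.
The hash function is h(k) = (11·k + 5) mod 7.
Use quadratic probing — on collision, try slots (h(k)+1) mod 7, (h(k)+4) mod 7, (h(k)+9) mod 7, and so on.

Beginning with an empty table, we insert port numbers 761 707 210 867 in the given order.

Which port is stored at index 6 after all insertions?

210

761 hashes to 4; slot 4 is free => place at 4.
707 hashes to 5; slot 5 is free => place at 5.
210 hashes to 5; 5 taken => place at 6.
867 hashes to 1; slot 1 is free => place at 1.
Table: [., 867, ., ., 761, 707, 210]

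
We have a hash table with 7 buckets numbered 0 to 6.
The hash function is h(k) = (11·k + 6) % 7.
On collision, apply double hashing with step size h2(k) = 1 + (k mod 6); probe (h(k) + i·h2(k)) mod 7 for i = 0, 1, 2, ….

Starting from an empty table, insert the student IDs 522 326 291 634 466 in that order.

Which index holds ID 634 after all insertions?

6

522 hashes to 1; slot 1 is free -> place at 1.
326 hashes to 1, h2=3; 1 taken -> place at 4.
291 hashes to 1, h2=4; 1 taken -> place at 5.
634 hashes to 1, h2=5; 1 taken -> place at 6.
466 hashes to 1, h2=5; 1,6,4 taken -> place at 2.
Table: [∅, 522, 466, ∅, 326, 291, 634]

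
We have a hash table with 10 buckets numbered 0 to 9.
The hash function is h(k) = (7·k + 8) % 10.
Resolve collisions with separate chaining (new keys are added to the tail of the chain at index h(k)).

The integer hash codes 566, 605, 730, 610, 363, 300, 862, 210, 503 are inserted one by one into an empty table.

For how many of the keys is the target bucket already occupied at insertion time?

Insert 566: h=0, bucket 0 empty -> new chain.
Insert 605: h=3, bucket 3 empty -> new chain.
Insert 730: h=8, bucket 8 empty -> new chain.
Insert 610: h=8, bucket 8 nonempty -> append to chain.
Insert 363: h=9, bucket 9 empty -> new chain.
Insert 300: h=8, bucket 8 nonempty -> append to chain.
Insert 862: h=2, bucket 2 empty -> new chain.
Insert 210: h=8, bucket 8 nonempty -> append to chain.
Insert 503: h=9, bucket 9 nonempty -> append to chain.
Final buckets:
0: 566
1: —
2: 862
3: 605
4: —
5: —
6: —
7: —
8: 730 -> 610 -> 300 -> 210
9: 363 -> 503

4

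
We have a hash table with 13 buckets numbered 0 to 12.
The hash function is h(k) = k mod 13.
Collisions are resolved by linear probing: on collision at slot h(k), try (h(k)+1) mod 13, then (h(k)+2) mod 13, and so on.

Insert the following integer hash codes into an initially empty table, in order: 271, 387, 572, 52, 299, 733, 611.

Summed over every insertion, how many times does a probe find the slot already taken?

Insert 271: h=11, slot 11 empty → index 11.
Insert 387: h=10, slot 10 empty → index 10.
Insert 572: h=0, slot 0 empty → index 0.
Insert 52: h=0, slot 0 occupied → index 1.
Insert 299: h=0, slots 0,1 occupied → index 2.
Insert 733: h=5, slot 5 empty → index 5.
Insert 611: h=0, slots 0,1,2 occupied → index 3.
Table: [572, 52, 299, 611, -, 733, -, -, -, -, 387, 271, -]

6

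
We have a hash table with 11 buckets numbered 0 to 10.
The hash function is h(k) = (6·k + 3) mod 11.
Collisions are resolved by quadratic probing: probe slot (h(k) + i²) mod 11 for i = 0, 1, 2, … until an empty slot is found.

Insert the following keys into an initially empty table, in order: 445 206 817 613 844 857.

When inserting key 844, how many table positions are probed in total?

445: h=0 → slot 0
206: h=7 → slot 7
817: h=10 → slot 10
613: h=7, probe 7,8 → slot 8
844: h=7, probe 7,8,0,5 → slot 5
857: h=8, probe 8,9 → slot 9
Table: [445, ., ., ., ., 844, ., 206, 613, 857, 817]

4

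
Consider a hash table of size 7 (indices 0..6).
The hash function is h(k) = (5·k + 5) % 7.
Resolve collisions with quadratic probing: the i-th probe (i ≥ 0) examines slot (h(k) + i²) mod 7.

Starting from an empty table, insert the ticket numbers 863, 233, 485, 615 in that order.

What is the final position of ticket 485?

863: h=1 → slot 1
233: h=1, probe 1,2 → slot 2
485: h=1, probe 1,2,5 → slot 5
615: h=0 → slot 0
Table: [615, 863, 233, ∅, ∅, 485, ∅]

5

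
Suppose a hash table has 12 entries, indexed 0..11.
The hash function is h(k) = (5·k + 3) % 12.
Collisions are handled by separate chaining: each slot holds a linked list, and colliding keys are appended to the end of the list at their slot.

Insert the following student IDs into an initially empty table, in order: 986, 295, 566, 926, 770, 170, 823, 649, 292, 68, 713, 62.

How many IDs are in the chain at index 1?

6

986 -> bucket 1
295 -> bucket 2
566 -> bucket 1 (collision)
926 -> bucket 1 (collision)
770 -> bucket 1 (collision)
170 -> bucket 1 (collision)
823 -> bucket 2 (collision)
649 -> bucket 8
292 -> bucket 11
68 -> bucket 7
713 -> bucket 4
62 -> bucket 1 (collision)
Final buckets:
0: —
1: 986 -> 566 -> 926 -> 770 -> 170 -> 62
2: 295 -> 823
3: —
4: 713
5: —
6: —
7: 68
8: 649
9: —
10: —
11: 292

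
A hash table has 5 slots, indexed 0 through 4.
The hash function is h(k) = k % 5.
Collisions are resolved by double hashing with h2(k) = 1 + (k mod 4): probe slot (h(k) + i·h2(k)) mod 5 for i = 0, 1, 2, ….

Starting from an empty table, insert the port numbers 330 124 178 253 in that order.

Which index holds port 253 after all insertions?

330 hashes to 0; slot 0 is free => place at 0.
124 hashes to 4; slot 4 is free => place at 4.
178 hashes to 3; slot 3 is free => place at 3.
253 hashes to 3, h2=2; 3,0 taken => place at 2.
Table: [330, _, 253, 178, 124]

2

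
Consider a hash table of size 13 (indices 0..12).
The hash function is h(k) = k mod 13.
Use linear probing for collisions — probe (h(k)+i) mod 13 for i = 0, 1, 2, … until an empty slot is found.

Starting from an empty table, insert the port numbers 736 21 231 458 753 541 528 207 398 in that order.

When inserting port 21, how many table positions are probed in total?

2

736: h=8 → slot 8
21: h=8, probe 8,9 → slot 9
231: h=10 → slot 10
458: h=3 → slot 3
753: h=12 → slot 12
541: h=8, probe 8,9,10,11 → slot 11
528: h=8, probe 8,9,10,11,12,0 → slot 0
207: h=12, probe 12,0,1 → slot 1
398: h=8, probe 8,9,10,11,12,0,1,2 → slot 2
Table: [528, 207, 398, 458, ∅, ∅, ∅, ∅, 736, 21, 231, 541, 753]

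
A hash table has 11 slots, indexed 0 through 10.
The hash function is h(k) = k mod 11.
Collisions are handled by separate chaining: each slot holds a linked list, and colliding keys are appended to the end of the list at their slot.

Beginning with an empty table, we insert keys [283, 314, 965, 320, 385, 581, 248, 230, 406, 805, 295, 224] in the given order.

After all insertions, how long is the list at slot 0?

1

Insert 283: h=8, bucket 8 empty -> new chain.
Insert 314: h=6, bucket 6 empty -> new chain.
Insert 965: h=8, bucket 8 nonempty -> append to chain.
Insert 320: h=1, bucket 1 empty -> new chain.
Insert 385: h=0, bucket 0 empty -> new chain.
Insert 581: h=9, bucket 9 empty -> new chain.
Insert 248: h=6, bucket 6 nonempty -> append to chain.
Insert 230: h=10, bucket 10 empty -> new chain.
Insert 406: h=10, bucket 10 nonempty -> append to chain.
Insert 805: h=2, bucket 2 empty -> new chain.
Insert 295: h=9, bucket 9 nonempty -> append to chain.
Insert 224: h=4, bucket 4 empty -> new chain.
Final buckets:
0: 385
1: 320
2: 805
3: _
4: 224
5: _
6: 314 -> 248
7: _
8: 283 -> 965
9: 581 -> 295
10: 230 -> 406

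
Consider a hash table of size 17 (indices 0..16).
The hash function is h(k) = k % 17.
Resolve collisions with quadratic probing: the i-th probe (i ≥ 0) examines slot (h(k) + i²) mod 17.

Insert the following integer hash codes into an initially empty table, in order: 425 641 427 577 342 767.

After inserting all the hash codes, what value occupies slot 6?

767

Insert 425: h=0, slot 0 empty → index 0.
Insert 641: h=12, slot 12 empty → index 12.
Insert 427: h=2, slot 2 empty → index 2.
Insert 577: h=16, slot 16 empty → index 16.
Insert 342: h=2, slot 2 occupied → index 3.
Insert 767: h=2, slots 2,3 occupied → index 6.
Table: [425, —, 427, 342, —, —, 767, —, —, —, —, —, 641, —, —, —, 577]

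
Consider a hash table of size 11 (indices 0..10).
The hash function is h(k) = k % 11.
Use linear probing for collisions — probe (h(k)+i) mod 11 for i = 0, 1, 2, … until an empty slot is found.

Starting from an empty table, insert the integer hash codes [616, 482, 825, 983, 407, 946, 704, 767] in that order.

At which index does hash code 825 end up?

1

616 hashes to 0; slot 0 is free → place at 0.
482 hashes to 9; slot 9 is free → place at 9.
825 hashes to 0; 0 taken → place at 1.
983 hashes to 4; slot 4 is free → place at 4.
407 hashes to 0; 0,1 taken → place at 2.
946 hashes to 0; 0,1,2 taken → place at 3.
704 hashes to 0; 0,1,2,3,4 taken → place at 5.
767 hashes to 8; slot 8 is free → place at 8.
Table: [616, 825, 407, 946, 983, 704, _, _, 767, 482, _]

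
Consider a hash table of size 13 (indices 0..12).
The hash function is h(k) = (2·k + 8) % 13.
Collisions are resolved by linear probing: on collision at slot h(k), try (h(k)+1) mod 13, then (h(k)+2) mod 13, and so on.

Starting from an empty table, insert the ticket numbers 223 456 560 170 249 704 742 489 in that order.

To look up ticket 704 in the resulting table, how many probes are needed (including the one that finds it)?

4

223: h=12 → slot 12
456: h=10 → slot 10
560: h=10, probe 10,11 → slot 11
170: h=10, probe 10,11,12,0 → slot 0
249: h=12, probe 12,0,1 → slot 1
704: h=12, probe 12,0,1,2 → slot 2
742: h=10, probe 10,11,12,0,1,2,3 → slot 3
489: h=11, probe 11,12,0,1,2,3,4 → slot 4
Table: [170, 249, 704, 742, 489, _, _, _, _, _, 456, 560, 223]
Lookup 704: h=12, probe 12,0,1,2 → found at 2.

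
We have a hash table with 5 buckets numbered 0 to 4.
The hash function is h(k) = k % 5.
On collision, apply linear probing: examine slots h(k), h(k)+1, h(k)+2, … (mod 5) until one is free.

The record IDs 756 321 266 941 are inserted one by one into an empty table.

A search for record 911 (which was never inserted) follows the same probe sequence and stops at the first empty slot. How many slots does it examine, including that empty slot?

5

756 hashes to 1; slot 1 is free -> place at 1.
321 hashes to 1; 1 taken -> place at 2.
266 hashes to 1; 1,2 taken -> place at 3.
941 hashes to 1; 1,2,3 taken -> place at 4.
Table: [-, 756, 321, 266, 941]
Lookup 911: h=1, probe 1,2,3,4,0 → slot 0 empty, not found.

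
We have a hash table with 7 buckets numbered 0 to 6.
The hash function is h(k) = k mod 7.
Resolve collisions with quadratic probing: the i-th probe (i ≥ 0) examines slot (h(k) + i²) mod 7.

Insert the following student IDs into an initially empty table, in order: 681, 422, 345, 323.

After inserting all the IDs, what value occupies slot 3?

681: h=2 => slot 2
422: h=2, probe 2,3 => slot 3
345: h=2, probe 2,3,6 => slot 6
323: h=1 => slot 1
Table: [., 323, 681, 422, ., ., 345]

422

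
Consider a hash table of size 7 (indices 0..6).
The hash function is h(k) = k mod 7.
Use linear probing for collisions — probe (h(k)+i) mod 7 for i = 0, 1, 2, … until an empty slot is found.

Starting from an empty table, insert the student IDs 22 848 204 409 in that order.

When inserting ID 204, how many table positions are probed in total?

22: h=1 => slot 1
848: h=1, probe 1,2 => slot 2
204: h=1, probe 1,2,3 => slot 3
409: h=3, probe 3,4 => slot 4
Table: [_, 22, 848, 204, 409, _, _]

3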